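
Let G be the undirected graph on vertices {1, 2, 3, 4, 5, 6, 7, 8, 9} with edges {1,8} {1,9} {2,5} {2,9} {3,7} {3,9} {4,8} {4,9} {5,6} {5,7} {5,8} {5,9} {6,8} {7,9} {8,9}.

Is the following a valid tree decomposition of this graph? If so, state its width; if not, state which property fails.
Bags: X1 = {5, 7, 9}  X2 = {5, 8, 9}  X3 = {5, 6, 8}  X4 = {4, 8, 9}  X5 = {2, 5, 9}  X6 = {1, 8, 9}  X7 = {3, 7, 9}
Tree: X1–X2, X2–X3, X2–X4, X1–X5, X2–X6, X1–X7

Every vertex of G appears in some bag (union = {1, 2, 3, 4, 5, 6, 7, 8, 9}); every edge is covered by a bag; and for each vertex v the set of bags containing v is connected in the bag tree. The decomposition is therefore valid. The largest bag has 3 vertices, so the width is 2.

Yes; width 2.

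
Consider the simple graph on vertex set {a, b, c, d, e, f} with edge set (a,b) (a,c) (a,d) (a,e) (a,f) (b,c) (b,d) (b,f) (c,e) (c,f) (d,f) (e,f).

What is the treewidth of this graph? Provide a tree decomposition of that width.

Every bag has size at most 4, so the width is 4 − 1 = 3 and tw(G) ≤ 3. On the other hand G contains the 4-clique {a, b, d, f}. A clique must lie in a single bag of any decomposition, so no decomposition can have width below 3. Hence tw(G) = 3 exactly.

Treewidth 3.
One such decomposition:
Bags: B1 = {a, b, c, f}  B2 = {a, c, e, f}  B3 = {a, b, d, f}
Tree: B1–B2, B1–B3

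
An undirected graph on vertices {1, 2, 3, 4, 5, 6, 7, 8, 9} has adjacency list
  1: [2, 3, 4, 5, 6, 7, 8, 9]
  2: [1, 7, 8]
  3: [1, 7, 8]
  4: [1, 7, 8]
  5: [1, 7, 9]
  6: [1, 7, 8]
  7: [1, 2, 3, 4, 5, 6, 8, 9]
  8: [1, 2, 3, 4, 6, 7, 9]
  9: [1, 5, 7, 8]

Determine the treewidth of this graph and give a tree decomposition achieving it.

Treewidth 3.
Bags: B1 = {1, 7, 8, 9}  B2 = {1, 6, 7, 8}  B3 = {1, 4, 7, 8}  B4 = {1, 3, 7, 8}  B5 = {1, 5, 7, 9}  B6 = {1, 2, 7, 8}
Tree: B1–B2, B2–B3, B3–B4, B1–B5, B2–B6

The largest bag has 4 vertices, giving width 3; this decomposition certifies tw(G) ≤ 3. For the lower bound, the 4 vertices {1, 2, 7, 8} are pairwise adjacent, and any tree decomposition puts a clique entirely inside one bag — forcing width ≥ 3. Combining the bounds, tw(G) = 3.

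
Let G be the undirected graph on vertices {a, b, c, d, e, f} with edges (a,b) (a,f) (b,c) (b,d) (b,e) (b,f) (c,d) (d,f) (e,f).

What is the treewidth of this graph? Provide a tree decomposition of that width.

The largest bag has 3 vertices, giving width 2; this decomposition certifies tw(G) ≤ 2. For the lower bound, the 3 vertices {b, c, d} are pairwise adjacent, and any tree decomposition puts a clique entirely inside one bag — forcing width ≥ 2. The upper and lower bounds meet at 2, so that is the treewidth.

Treewidth 2.
Bags: B1 = {a, b, f}  B2 = {b, d, f}  B3 = {b, e, f}  B4 = {b, c, d}
Tree: B1–B2, B2–B3, B2–B4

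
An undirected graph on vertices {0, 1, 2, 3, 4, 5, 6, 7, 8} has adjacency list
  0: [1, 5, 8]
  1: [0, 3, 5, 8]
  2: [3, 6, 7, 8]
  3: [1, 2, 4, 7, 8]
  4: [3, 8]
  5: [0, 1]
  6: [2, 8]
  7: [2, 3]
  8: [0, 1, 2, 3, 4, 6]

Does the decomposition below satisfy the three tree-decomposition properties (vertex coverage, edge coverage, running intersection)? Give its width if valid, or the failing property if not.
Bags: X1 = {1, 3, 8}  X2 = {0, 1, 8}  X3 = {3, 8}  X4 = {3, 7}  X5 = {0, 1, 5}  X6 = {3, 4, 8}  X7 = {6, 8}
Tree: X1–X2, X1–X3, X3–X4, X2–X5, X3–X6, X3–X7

A tree decomposition must satisfy three properties: every vertex lies in some bag; for every edge, both endpoints lie together in some bag; and for every vertex, the bags containing it form a connected subtree. Here vertex 2 appears in no bag, so the decomposition is invalid.

No — vertex 2 appears in no bag.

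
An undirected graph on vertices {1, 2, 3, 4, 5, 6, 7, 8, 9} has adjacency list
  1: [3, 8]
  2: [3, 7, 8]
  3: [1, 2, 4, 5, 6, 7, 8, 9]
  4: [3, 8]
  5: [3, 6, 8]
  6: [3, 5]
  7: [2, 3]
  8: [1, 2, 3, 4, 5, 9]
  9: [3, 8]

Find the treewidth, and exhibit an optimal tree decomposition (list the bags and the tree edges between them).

Treewidth 2.
Bags: B1 = {3, 8, 9}  B2 = {2, 3, 8}  B3 = {3, 5, 8}  B4 = {2, 3, 7}  B5 = {1, 3, 8}  B6 = {3, 5, 6}  B7 = {3, 4, 8}
Tree: B1–B2, B1–B3, B2–B4, B3–B5, B3–B6, B1–B7

Every bag has size at most 3, so the width is 3 − 1 = 2 and tw(G) ≤ 2. Conversely, {1, 3, 8} is a clique of size 3, and the vertices of any clique must share a bag in every tree decomposition; so some bag has ≥ 3 vertices and tw(G) ≥ 2. Hence tw(G) = 2 exactly.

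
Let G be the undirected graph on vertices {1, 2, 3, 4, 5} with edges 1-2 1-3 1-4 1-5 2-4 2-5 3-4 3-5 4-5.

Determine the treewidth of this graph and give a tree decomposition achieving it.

Treewidth 3.
One such decomposition:
Bags: B1 = {1, 3, 4, 5}  B2 = {1, 2, 4, 5}
Tree: B1–B2

Every bag has size at most 4, so the width is 4 − 1 = 3 and tw(G) ≤ 3. Conversely, {1, 2, 4, 5} is a clique of size 4, and the vertices of any clique must share a bag in every tree decomposition; so some bag has ≥ 4 vertices and tw(G) ≥ 3. The upper and lower bounds meet at 3, so that is the treewidth.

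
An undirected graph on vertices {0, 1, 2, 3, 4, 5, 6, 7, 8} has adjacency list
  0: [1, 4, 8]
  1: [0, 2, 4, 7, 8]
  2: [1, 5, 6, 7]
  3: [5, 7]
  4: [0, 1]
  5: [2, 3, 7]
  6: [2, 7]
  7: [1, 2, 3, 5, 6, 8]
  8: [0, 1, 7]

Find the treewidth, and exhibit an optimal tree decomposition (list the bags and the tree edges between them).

The largest bag has 3 vertices, giving width 2; this decomposition certifies tw(G) ≤ 2. On the other hand G contains the 3-clique {0, 1, 8}. A clique must lie in a single bag of any decomposition, so no decomposition can have width below 2. Therefore the treewidth is 2.

Treewidth 2.
One optimal decomposition is:
Bags: B1 = {2, 5, 7}  B2 = {1, 2, 7}  B3 = {1, 7, 8}  B4 = {0, 1, 8}  B5 = {2, 6, 7}  B6 = {0, 1, 4}  B7 = {3, 5, 7}
Tree: B1–B2, B2–B3, B3–B4, B2–B5, B4–B6, B1–B7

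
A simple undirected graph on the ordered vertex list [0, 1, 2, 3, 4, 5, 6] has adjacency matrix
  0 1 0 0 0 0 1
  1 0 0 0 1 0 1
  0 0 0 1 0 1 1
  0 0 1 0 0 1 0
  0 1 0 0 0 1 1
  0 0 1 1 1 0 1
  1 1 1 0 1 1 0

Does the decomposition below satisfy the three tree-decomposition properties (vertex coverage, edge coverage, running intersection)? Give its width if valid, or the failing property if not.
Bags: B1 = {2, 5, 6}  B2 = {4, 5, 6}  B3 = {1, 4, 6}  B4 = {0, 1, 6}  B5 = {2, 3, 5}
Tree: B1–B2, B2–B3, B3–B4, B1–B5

Yes; width 2.

Every vertex of G appears in some bag (union = {0, 1, 2, 3, 4, 5, 6}); every edge is covered by a bag; and for each vertex v the set of bags containing v is connected in the bag tree. The decomposition is therefore valid. The largest bag has 3 vertices, so the width is 2.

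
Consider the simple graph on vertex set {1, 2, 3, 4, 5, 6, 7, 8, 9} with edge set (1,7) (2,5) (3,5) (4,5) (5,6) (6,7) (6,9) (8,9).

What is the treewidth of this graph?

A width-1 tree decomposition is:
Bags: B1 = {3, 5}  B2 = {5, 6}  B3 = {6, 9}  B4 = {2, 5}  B5 = {6, 7}  B6 = {8, 9}  B7 = {1, 7}  B8 = {4, 5}
Tree: B1–B2, B2–B3, B2–B4, B3–B5, B3–B6, B5–B7, B2–B8
The largest bag has 2 vertices, giving width 1; this decomposition certifies tw(G) ≤ 1. Since G has at least one edge (e.g. 5–3), it is not an edgeless graph, so tw(G) ≥ 1. Combining the bounds, tw(G) = 1.

1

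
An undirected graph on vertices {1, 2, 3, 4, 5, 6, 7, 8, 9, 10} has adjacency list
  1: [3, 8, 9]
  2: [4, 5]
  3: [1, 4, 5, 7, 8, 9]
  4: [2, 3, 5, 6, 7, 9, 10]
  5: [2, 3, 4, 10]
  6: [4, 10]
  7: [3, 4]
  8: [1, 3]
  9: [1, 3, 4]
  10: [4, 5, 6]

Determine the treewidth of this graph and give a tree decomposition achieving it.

The largest bag has 3 vertices, giving width 2; this decomposition certifies tw(G) ≤ 2. For the lower bound, the 3 vertices {1, 3, 8} are pairwise adjacent, and any tree decomposition puts a clique entirely inside one bag — forcing width ≥ 2. Combining the bounds, tw(G) = 2.

Treewidth 2.
One optimal decomposition is:
Bags: B1 = {1, 3, 9}  B2 = {3, 4, 9}  B3 = {3, 4, 5}  B4 = {1, 3, 8}  B5 = {2, 4, 5}  B6 = {4, 5, 10}  B7 = {4, 6, 10}  B8 = {3, 4, 7}
Tree: B1–B2, B2–B3, B1–B4, B3–B5, B5–B6, B6–B7, B2–B8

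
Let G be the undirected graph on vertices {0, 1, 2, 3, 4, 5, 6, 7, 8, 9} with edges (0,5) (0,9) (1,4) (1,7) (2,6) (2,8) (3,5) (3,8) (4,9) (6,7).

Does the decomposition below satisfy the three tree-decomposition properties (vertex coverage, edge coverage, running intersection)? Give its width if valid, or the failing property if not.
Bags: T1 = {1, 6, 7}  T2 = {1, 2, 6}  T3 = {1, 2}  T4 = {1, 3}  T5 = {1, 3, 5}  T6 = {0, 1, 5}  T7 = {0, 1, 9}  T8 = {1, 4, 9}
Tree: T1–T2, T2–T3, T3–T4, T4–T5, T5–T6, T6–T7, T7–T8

No — vertex 8 appears in no bag.

A tree decomposition must satisfy three properties: every vertex lies in some bag; for every edge, both endpoints lie together in some bag; and for every vertex, the bags containing it form a connected subtree. Here vertex 8 appears in no bag, so the decomposition is invalid.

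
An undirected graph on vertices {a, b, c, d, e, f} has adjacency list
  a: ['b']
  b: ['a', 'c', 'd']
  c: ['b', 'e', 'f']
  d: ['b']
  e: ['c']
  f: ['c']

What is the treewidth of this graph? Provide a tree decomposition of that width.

Each bag holds 2 vertices, so the decomposition has width 1, which upper-bounds the treewidth. Since G has at least one edge (e.g. b–a), it is not an edgeless graph, so tw(G) ≥ 1. The upper and lower bounds meet at 1, so that is the treewidth.

Treewidth 1.
Bags: B1 = {a, b}  B2 = {b, c}  B3 = {b, d}  B4 = {c, e}  B5 = {c, f}
Tree: B1–B2, B1–B3, B2–B4, B2–B5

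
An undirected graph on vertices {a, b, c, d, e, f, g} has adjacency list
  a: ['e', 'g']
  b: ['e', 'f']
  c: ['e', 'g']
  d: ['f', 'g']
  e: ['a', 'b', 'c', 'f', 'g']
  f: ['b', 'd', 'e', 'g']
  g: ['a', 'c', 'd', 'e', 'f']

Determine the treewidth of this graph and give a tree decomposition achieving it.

Treewidth 2.
One such decomposition:
Bags: B1 = {e, f, g}  B2 = {c, e, g}  B3 = {a, e, g}  B4 = {d, f, g}  B5 = {b, e, f}
Tree: B1–B2, B2–B3, B1–B4, B1–B5

Every bag has size at most 3, so the width is 3 − 1 = 2 and tw(G) ≤ 2. For the lower bound, the 3 vertices {d, f, g} are pairwise adjacent, and any tree decomposition puts a clique entirely inside one bag — forcing width ≥ 2. Therefore the treewidth is 2.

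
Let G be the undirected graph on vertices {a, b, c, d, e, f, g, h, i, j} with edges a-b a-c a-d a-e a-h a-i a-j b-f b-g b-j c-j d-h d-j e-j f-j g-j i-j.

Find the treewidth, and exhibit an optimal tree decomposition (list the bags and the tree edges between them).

Each bag holds 3 vertices, so the decomposition has width 2, which upper-bounds the treewidth. For the lower bound, the 3 vertices {b, g, j} are pairwise adjacent, and any tree decomposition puts a clique entirely inside one bag — forcing width ≥ 2. Hence tw(G) = 2 exactly.

Treewidth 2.
One such decomposition:
Bags: B1 = {a, c, j}  B2 = {a, d, j}  B3 = {a, d, h}  B4 = {a, b, j}  B5 = {a, e, j}  B6 = {a, i, j}  B7 = {b, g, j}  B8 = {b, f, j}
Tree: B1–B2, B2–B3, B2–B4, B1–B5, B4–B6, B4–B7, B4–B8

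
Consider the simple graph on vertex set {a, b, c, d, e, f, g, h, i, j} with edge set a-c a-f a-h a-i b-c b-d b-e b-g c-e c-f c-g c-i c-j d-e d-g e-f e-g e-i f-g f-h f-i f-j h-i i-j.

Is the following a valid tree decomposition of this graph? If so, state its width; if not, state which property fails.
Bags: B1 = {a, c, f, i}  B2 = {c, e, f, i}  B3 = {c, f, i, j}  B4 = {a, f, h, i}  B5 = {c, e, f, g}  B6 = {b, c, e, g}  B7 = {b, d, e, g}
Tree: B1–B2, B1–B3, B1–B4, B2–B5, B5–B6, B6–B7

Checking the three conditions: (i) the bags cover all of {a, b, c, d, e, f, g, h, i, j}; (ii) for each edge, some bag contains both endpoints; (iii) the bags containing any fixed vertex form a subtree. All hold, so the decomposition is valid with width 4 − 1 = 3.

Yes; width 3.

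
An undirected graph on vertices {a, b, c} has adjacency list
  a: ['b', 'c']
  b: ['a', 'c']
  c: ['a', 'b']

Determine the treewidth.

2

A width-2 tree decomposition is:
Bags: B1 = {a, b, c}
Tree: (single bag)
A single bag containing all 3 vertices is trivially a valid decomposition of width 2. Conversely, {a, b, c} is a clique of size 3, and the vertices of any clique must share a bag in every tree decomposition; so some bag has ≥ 3 vertices and tw(G) ≥ 2. Hence tw(G) = 2 exactly.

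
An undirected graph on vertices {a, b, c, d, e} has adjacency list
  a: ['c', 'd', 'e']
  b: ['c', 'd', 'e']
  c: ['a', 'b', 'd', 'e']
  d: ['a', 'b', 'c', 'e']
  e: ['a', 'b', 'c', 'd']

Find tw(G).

A width-3 tree decomposition is:
Bags: B1 = {b, c, d, e}  B2 = {a, c, d, e}
Tree: B1–B2
Each bag holds 4 vertices, so the decomposition has width 3, which upper-bounds the treewidth. For the lower bound, the 4 vertices {a, c, d, e} are pairwise adjacent, and any tree decomposition puts a clique entirely inside one bag — forcing width ≥ 3. Hence tw(G) = 3 exactly.

3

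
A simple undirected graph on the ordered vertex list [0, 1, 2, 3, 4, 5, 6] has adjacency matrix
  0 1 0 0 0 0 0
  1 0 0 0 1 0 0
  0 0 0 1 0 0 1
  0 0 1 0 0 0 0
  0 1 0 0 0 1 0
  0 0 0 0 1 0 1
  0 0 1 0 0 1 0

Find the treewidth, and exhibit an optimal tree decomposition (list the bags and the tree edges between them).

Each bag holds 2 vertices, so the decomposition has width 1, which upper-bounds the treewidth. G has an edge, so its treewidth is at least 1. Therefore the treewidth is 1.

Treewidth 1.
Bags: B1 = {0, 1}  B2 = {1, 4}  B3 = {4, 5}  B4 = {5, 6}  B5 = {2, 6}  B6 = {2, 3}
Tree: B1–B2, B2–B3, B3–B4, B4–B5, B5–B6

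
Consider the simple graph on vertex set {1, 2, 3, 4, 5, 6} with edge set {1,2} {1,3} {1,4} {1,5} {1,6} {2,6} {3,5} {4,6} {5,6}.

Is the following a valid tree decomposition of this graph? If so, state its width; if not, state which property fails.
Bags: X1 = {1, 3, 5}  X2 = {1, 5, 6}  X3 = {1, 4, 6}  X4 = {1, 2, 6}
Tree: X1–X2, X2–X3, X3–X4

Yes; width 2.

Checking the three conditions: (i) the bags cover all of {1, 2, 3, 4, 5, 6}; (ii) for each edge, some bag contains both endpoints; (iii) the bags containing any fixed vertex form a subtree. All hold, so the decomposition is valid with width 3 − 1 = 2.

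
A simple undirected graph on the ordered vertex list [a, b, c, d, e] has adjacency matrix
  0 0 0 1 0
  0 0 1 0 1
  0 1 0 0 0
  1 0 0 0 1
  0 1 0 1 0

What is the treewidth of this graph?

A width-1 tree decomposition is:
Bags: B1 = {a, d}  B2 = {d, e}  B3 = {b, e}  B4 = {b, c}
Tree: B1–B2, B2–B3, B3–B4
The largest bag has 2 vertices, giving width 1; this decomposition certifies tw(G) ≤ 1. Since G has at least one edge (e.g. a–d), it is not an edgeless graph, so tw(G) ≥ 1. Combining the bounds, tw(G) = 1.

1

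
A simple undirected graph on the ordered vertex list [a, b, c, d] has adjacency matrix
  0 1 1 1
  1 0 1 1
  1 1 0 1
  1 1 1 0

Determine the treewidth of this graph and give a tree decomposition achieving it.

A single bag containing all 4 vertices is trivially a valid decomposition of width 3. For the lower bound, the 4 vertices {a, b, c, d} are pairwise adjacent, and any tree decomposition puts a clique entirely inside one bag — forcing width ≥ 3. Hence tw(G) = 3 exactly.

Treewidth 3.
One such decomposition:
Bags: B1 = {a, b, c, d}
Tree: (single bag)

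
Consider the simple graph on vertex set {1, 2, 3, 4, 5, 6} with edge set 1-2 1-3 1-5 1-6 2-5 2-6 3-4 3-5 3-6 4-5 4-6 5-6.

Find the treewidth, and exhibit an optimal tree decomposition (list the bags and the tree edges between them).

Each bag holds 4 vertices, so the decomposition has width 3, which upper-bounds the treewidth. For the lower bound, the 4 vertices {1, 2, 5, 6} are pairwise adjacent, and any tree decomposition puts a clique entirely inside one bag — forcing width ≥ 3. Combining the bounds, tw(G) = 3.

Treewidth 3.
Bags: B1 = {3, 4, 5, 6}  B2 = {1, 3, 5, 6}  B3 = {1, 2, 5, 6}
Tree: B1–B2, B2–B3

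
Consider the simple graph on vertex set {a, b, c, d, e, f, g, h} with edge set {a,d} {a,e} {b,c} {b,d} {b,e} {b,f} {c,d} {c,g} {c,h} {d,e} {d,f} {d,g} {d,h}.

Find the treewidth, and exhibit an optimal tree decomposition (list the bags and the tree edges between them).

Every bag has size at most 3, so the width is 3 − 1 = 2 and tw(G) ≤ 2. Conversely, {c, d, g} is a clique of size 3, and the vertices of any clique must share a bag in every tree decomposition; so some bag has ≥ 3 vertices and tw(G) ≥ 2. Therefore the treewidth is 2.

Treewidth 2.
One such decomposition:
Bags: B1 = {b, d, e}  B2 = {b, c, d}  B3 = {a, d, e}  B4 = {c, d, h}  B5 = {c, d, g}  B6 = {b, d, f}
Tree: B1–B2, B1–B3, B2–B4, B2–B5, B1–B6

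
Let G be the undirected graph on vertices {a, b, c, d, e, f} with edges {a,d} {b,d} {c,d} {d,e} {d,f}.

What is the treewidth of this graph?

1

A width-1 tree decomposition is:
Bags: B1 = {b, d}  B2 = {c, d}  B3 = {a, d}  B4 = {d, f}  B5 = {d, e}
Tree: B1–B2, B1–B3, B2–B4, B1–B5
Each bag holds 2 vertices, so the decomposition has width 1, which upper-bounds the treewidth. Any graph with an edge has treewidth ≥ 1, and G has the edge b–d. Hence tw(G) = 1 exactly.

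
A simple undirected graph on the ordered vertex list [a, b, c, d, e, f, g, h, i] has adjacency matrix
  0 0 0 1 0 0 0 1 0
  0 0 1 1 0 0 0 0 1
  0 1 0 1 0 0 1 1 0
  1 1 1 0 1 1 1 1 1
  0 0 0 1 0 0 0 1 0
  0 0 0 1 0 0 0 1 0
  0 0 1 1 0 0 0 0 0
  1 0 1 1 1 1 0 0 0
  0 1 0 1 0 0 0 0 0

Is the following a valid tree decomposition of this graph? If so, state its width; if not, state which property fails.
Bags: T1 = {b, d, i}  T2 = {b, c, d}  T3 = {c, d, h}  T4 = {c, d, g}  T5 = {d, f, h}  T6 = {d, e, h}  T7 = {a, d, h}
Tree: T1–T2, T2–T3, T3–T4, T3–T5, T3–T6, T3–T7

Checking the three conditions: (i) the bags cover all of {a, b, c, d, e, f, g, h, i}; (ii) for each edge, some bag contains both endpoints; (iii) the bags containing any fixed vertex form a subtree. All hold, so the decomposition is valid with width 3 − 1 = 2.

Yes; width 2.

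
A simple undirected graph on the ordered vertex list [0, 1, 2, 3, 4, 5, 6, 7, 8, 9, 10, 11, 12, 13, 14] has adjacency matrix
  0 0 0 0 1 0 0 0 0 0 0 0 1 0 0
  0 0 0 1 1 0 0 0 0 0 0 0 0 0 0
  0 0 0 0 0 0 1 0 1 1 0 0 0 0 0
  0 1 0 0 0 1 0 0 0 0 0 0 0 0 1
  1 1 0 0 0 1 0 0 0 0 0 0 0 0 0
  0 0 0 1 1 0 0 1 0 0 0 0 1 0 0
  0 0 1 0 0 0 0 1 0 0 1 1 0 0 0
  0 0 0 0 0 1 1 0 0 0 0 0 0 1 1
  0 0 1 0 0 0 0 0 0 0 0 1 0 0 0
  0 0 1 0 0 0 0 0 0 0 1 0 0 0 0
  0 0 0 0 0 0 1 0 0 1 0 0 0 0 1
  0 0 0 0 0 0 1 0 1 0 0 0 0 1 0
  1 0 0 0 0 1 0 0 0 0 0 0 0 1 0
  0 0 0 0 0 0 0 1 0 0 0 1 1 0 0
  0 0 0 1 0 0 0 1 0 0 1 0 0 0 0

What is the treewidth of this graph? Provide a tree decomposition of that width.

Treewidth 3.
One such decomposition:
Bags: B1 = {2, 8, 9, 11}  B2 = {2, 6, 9, 11}  B3 = {6, 9, 10, 11}  B4 = {6, 10, 11, 13}  B5 = {6, 7, 10, 13}  B6 = {7, 10, 13, 14}  B7 = {7, 12, 13, 14}  B8 = {5, 7, 12, 14}  B9 = {3, 5, 12, 14}  B10 = {0, 3, 5, 12}  B11 = {0, 3, 4, 5}  B12 = {0, 1, 3, 4}
Tree: B1–B2, B2–B3, B3–B4, B4–B5, B5–B6, B6–B7, B7–B8, B8–B9, B9–B10, B10–B11, B11–B12

Each bag holds 4 vertices, so the decomposition has width 3, which upper-bounds the treewidth. For the lower bound: the 4 vertex sets {2,8,9}, {11}, {6}, {7,10,13,14} are disjoint, each induces a connected subgraph, and every pair is joined by at least one edge of G. Contracting each set to a single vertex therefore yields K_{4} as a minor, and since treewidth is minor-monotone, tw(G) ≥ tw(K_{4}) = 3. Therefore the treewidth is 3.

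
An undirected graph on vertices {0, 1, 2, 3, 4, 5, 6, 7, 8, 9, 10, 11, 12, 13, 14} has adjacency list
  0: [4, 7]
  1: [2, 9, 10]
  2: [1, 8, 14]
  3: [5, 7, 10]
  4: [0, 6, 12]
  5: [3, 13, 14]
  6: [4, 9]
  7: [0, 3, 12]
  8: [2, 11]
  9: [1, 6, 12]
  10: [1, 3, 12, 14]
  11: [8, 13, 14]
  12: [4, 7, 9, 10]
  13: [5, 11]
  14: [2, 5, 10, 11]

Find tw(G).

A width-3 tree decomposition is:
Bags: B1 = {2, 8, 11, 13}  B2 = {2, 11, 13, 14}  B3 = {2, 5, 13, 14}  B4 = {1, 2, 5, 14}  B5 = {1, 5, 10, 14}  B6 = {1, 3, 5, 10}  B7 = {1, 3, 9, 10}  B8 = {3, 9, 10, 12}  B9 = {3, 7, 9, 12}  B10 = {6, 7, 9, 12}  B11 = {4, 6, 7, 12}  B12 = {0, 4, 6, 7}
Tree: B1–B2, B2–B3, B3–B4, B4–B5, B5–B6, B6–B7, B7–B8, B8–B9, B9–B10, B10–B11, B11–B12
Every bag has size at most 4, so the width is 4 − 1 = 3 and tw(G) ≤ 3. For the lower bound: the 4 vertex sets {8,11,13}, {2}, {14}, {1,3,5,10} are disjoint, each induces a connected subgraph, and every pair is joined by at least one edge of G. Contracting each set to a single vertex therefore yields K_{4} as a minor, and since treewidth is minor-monotone, tw(G) ≥ tw(K_{4}) = 3. Therefore the treewidth is 3.

3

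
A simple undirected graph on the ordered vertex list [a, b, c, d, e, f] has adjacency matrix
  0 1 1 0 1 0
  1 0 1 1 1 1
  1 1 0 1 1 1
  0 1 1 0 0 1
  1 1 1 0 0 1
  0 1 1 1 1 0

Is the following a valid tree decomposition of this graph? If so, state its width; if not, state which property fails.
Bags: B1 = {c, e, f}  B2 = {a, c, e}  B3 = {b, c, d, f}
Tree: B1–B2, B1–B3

No — edge (b,e) lies in no bag.

A tree decomposition must satisfy three properties: every vertex lies in some bag; for every edge, both endpoints lie together in some bag; and for every vertex, the bags containing it form a connected subtree. Here edge (b,e) lies in no bag, so the decomposition is invalid.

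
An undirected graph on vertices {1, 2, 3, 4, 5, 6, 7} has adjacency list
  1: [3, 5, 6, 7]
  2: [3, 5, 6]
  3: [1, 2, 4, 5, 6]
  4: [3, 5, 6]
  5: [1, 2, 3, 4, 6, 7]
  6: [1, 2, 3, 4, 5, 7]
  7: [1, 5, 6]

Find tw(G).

3

A width-3 tree decomposition is:
Bags: B1 = {1, 3, 5, 6}  B2 = {2, 3, 5, 6}  B3 = {1, 5, 6, 7}  B4 = {3, 4, 5, 6}
Tree: B1–B2, B1–B3, B1–B4
The largest bag has 4 vertices, giving width 3; this decomposition certifies tw(G) ≤ 3. For the lower bound, the 4 vertices {1, 3, 5, 6} are pairwise adjacent, and any tree decomposition puts a clique entirely inside one bag — forcing width ≥ 3. Therefore the treewidth is 3.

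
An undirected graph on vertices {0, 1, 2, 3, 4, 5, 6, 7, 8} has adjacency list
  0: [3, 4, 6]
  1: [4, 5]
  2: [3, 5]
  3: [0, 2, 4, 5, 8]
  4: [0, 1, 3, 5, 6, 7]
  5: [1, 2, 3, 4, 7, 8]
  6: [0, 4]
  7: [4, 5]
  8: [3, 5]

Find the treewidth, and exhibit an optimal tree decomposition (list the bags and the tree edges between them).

The largest bag has 3 vertices, giving width 2; this decomposition certifies tw(G) ≤ 2. Conversely, {3, 5, 8} is a clique of size 3, and the vertices of any clique must share a bag in every tree decomposition; so some bag has ≥ 3 vertices and tw(G) ≥ 2. The upper and lower bounds meet at 2, so that is the treewidth.

Treewidth 2.
One such decomposition:
Bags: B1 = {3, 4, 5}  B2 = {0, 3, 4}  B3 = {3, 5, 8}  B4 = {2, 3, 5}  B5 = {0, 4, 6}  B6 = {1, 4, 5}  B7 = {4, 5, 7}
Tree: B1–B2, B1–B3, B3–B4, B2–B5, B1–B6, B1–B7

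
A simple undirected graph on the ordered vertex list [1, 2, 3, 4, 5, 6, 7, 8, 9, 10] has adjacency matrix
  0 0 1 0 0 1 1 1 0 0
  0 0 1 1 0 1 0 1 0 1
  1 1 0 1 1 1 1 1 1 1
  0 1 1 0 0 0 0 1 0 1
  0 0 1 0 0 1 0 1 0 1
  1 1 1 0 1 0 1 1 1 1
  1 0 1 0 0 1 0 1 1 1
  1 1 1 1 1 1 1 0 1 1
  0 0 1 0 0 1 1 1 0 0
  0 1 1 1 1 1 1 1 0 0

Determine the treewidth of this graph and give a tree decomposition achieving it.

Every bag has size at most 5, so the width is 5 − 1 = 4 and tw(G) ≤ 4. Conversely, {2, 3, 4, 8, 10} is a clique of size 5, and the vertices of any clique must share a bag in every tree decomposition; so some bag has ≥ 5 vertices and tw(G) ≥ 4. Therefore the treewidth is 4.

Treewidth 4.
One optimal decomposition is:
Bags: B1 = {3, 6, 7, 8, 10}  B2 = {3, 6, 7, 8, 9}  B3 = {3, 5, 6, 8, 10}  B4 = {2, 3, 6, 8, 10}  B5 = {2, 3, 4, 8, 10}  B6 = {1, 3, 6, 7, 8}
Tree: B1–B2, B1–B3, B1–B4, B4–B5, B1–B6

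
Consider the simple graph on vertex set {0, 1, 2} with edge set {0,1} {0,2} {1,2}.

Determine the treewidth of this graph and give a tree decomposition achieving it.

Treewidth 2.
One such decomposition:
Bags: B1 = {0, 1, 2}
Tree: (single bag)

A single bag containing all 3 vertices is trivially a valid decomposition of width 2. For the lower bound, the 3 vertices {0, 1, 2} are pairwise adjacent, and any tree decomposition puts a clique entirely inside one bag — forcing width ≥ 2. Hence tw(G) = 2 exactly.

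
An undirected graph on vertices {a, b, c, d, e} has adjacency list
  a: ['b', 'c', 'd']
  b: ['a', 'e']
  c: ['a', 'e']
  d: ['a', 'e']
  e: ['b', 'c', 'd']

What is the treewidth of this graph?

2

A width-2 tree decomposition is:
Bags: B1 = {a, d, e}  B2 = {a, c, e}  B3 = {a, b, e}
Tree: B1–B2, B2–B3
Every bag has size at most 3, so the width is 3 − 1 = 2 and tw(G) ≤ 2. The edges a–d–e–c–a form a cycle, so G is not a tree and its treewidth is at least 2. Therefore the treewidth is 2.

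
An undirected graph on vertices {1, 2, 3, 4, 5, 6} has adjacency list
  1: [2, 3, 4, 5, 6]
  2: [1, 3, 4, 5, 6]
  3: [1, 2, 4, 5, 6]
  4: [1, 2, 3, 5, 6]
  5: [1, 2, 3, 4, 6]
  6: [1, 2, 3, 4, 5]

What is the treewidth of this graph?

A width-5 tree decomposition is:
Bags: B1 = {1, 2, 3, 4, 5, 6}
Tree: (single bag)
With just one bag of size 6, the width is 6 − 1 = 5, so tw(G) ≤ 5. For the lower bound, the 6 vertices {1, 2, 3, 4, 5, 6} are pairwise adjacent, and any tree decomposition puts a clique entirely inside one bag — forcing width ≥ 5. Combining the bounds, tw(G) = 5.

5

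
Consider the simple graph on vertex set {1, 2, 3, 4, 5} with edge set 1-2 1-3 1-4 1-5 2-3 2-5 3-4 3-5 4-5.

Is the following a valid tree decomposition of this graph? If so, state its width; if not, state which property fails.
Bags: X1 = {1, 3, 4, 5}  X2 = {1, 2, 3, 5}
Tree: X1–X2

Checking the three conditions: (i) the bags cover all of {1, 2, 3, 4, 5}; (ii) for each edge, some bag contains both endpoints; (iii) the bags containing any fixed vertex form a subtree. All hold, so the decomposition is valid with width 4 − 1 = 3.

Yes; width 3.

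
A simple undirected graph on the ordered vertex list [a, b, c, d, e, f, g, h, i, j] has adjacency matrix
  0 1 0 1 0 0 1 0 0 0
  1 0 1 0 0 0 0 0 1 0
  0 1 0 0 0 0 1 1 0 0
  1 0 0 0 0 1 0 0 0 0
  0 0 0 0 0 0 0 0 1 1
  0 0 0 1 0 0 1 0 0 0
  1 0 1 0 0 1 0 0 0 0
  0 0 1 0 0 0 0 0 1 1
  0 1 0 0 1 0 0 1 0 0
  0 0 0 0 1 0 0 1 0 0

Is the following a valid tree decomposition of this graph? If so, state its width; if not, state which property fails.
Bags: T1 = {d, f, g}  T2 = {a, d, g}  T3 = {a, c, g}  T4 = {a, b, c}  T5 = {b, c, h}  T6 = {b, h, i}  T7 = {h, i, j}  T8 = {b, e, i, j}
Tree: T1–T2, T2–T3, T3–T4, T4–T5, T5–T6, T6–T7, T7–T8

No — bags containing vertex b are not connected in the tree.

A tree decomposition must satisfy three properties: every vertex lies in some bag; for every edge, both endpoints lie together in some bag; and for every vertex, the bags containing it form a connected subtree. Here bags containing vertex b are not connected in the tree, so the decomposition is invalid.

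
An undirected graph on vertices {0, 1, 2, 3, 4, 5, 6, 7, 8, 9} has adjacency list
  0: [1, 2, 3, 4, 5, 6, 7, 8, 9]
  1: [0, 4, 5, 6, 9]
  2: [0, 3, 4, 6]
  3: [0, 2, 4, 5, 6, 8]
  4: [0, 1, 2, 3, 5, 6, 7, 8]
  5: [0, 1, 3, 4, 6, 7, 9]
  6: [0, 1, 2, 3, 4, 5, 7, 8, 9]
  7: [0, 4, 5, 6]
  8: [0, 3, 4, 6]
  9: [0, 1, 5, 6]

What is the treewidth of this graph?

4

A width-4 tree decomposition is:
Bags: B1 = {0, 2, 3, 4, 6}  B2 = {0, 3, 4, 5, 6}  B3 = {0, 3, 4, 6, 8}  B4 = {0, 1, 4, 5, 6}  B5 = {0, 4, 5, 6, 7}  B6 = {0, 1, 5, 6, 9}
Tree: B1–B2, B1–B3, B2–B4, B4–B5, B4–B6
Every bag has size at most 5, so the width is 5 − 1 = 4 and tw(G) ≤ 4. Conversely, {0, 1, 5, 6, 9} is a clique of size 5, and the vertices of any clique must share a bag in every tree decomposition; so some bag has ≥ 5 vertices and tw(G) ≥ 4. Therefore the treewidth is 4.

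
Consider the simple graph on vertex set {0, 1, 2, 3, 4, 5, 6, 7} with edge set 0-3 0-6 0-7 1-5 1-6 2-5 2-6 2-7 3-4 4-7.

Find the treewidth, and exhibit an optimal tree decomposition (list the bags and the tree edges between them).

Treewidth 2.
One optimal decomposition is:
Bags: B1 = {3, 4, 7}  B2 = {0, 3, 7}  B3 = {0, 2, 7}  B4 = {0, 2, 6}  B5 = {2, 5, 6}  B6 = {1, 5, 6}
Tree: B1–B2, B2–B3, B3–B4, B4–B5, B5–B6

The largest bag has 3 vertices, giving width 2; this decomposition certifies tw(G) ≤ 2. Since 4–3–0–7–4 is a cycle in G, G is not acyclic. Forests are exactly the graphs of treewidth ≤ 1, so tw(G) ≥ 2. The upper and lower bounds meet at 2, so that is the treewidth.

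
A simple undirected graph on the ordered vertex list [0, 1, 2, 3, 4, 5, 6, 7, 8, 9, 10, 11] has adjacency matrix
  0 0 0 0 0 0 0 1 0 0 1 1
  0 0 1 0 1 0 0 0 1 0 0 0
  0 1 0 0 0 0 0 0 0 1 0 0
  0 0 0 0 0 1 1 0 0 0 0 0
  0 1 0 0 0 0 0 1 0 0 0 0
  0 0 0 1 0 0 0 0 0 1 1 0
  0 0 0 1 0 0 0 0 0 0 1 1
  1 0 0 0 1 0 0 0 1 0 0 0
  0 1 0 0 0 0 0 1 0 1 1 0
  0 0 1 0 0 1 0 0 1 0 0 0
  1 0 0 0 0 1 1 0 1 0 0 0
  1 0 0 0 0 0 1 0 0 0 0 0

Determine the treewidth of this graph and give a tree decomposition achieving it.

Treewidth 3.
Bags: B1 = {1, 2, 4, 9}  B2 = {1, 4, 8, 9}  B3 = {4, 7, 8, 9}  B4 = {5, 7, 8, 9}  B5 = {5, 7, 8, 10}  B6 = {0, 5, 7, 10}  B7 = {0, 3, 5, 10}  B8 = {0, 3, 6, 10}  B9 = {0, 3, 6, 11}
Tree: B1–B2, B2–B3, B3–B4, B4–B5, B5–B6, B6–B7, B7–B8, B8–B9

Each bag holds 4 vertices, so the decomposition has width 3, which upper-bounds the treewidth. For the lower bound: the 4 vertex sets {1,2,4}, {9}, {8}, {0,5,7,10} are disjoint, each induces a connected subgraph, and every pair is joined by at least one edge of G. Contracting each set to a single vertex therefore yields K_{4} as a minor, and since treewidth is minor-monotone, tw(G) ≥ tw(K_{4}) = 3. The upper and lower bounds meet at 3, so that is the treewidth.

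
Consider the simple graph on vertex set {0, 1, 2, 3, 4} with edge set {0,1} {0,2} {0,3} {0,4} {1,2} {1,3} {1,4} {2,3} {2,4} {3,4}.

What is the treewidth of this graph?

4

A width-4 tree decomposition is:
Bags: B1 = {0, 1, 2, 3, 4}
Tree: (single bag)
With just one bag of size 5, the width is 5 − 1 = 4, so tw(G) ≤ 4. On the other hand G contains the 5-clique {0, 1, 2, 3, 4}. A clique must lie in a single bag of any decomposition, so no decomposition can have width below 4. Combining the bounds, tw(G) = 4.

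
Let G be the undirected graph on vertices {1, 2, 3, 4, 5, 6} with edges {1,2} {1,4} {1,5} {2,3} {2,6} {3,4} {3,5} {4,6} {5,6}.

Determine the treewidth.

3

A width-3 tree decomposition is:
Bags: B1 = {1, 2, 4, 5}  B2 = {2, 3, 4, 5}  B3 = {2, 4, 5, 6}
Tree: B1–B2, B2–B3
The largest bag has 4 vertices, giving width 3; this decomposition certifies tw(G) ≤ 3. For the lower bound: the 4 vertex sets {1,5}, {2,3}, {4}, {6} are disjoint, each induces a connected subgraph, and every pair is joined by at least one edge of G. Contracting each set to a single vertex therefore yields K_{4} as a minor, and since treewidth is minor-monotone, tw(G) ≥ tw(K_{4}) = 3. Combining the bounds, tw(G) = 3.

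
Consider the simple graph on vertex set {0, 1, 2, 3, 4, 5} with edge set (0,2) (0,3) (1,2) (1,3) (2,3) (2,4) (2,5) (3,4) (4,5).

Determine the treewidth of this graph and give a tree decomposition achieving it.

Treewidth 2.
One such decomposition:
Bags: B1 = {2, 3, 4}  B2 = {1, 2, 3}  B3 = {0, 2, 3}  B4 = {2, 4, 5}
Tree: B1–B2, B1–B3, B1–B4

Every bag has size at most 3, so the width is 3 − 1 = 2 and tw(G) ≤ 2. For the lower bound, the 3 vertices {0, 2, 3} are pairwise adjacent, and any tree decomposition puts a clique entirely inside one bag — forcing width ≥ 2. The upper and lower bounds meet at 2, so that is the treewidth.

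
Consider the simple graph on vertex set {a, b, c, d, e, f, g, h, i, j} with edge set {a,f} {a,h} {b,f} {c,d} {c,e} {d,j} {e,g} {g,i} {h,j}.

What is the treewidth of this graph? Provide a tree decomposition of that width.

The largest bag has 2 vertices, giving width 1; this decomposition certifies tw(G) ≤ 1. G has an edge, so its treewidth is at least 1. Therefore the treewidth is 1.

Treewidth 1.
Bags: B1 = {g, i}  B2 = {e, g}  B3 = {c, e}  B4 = {c, d}  B5 = {d, j}  B6 = {h, j}  B7 = {a, h}  B8 = {a, f}  B9 = {b, f}
Tree: B1–B2, B2–B3, B3–B4, B4–B5, B5–B6, B6–B7, B7–B8, B8–B9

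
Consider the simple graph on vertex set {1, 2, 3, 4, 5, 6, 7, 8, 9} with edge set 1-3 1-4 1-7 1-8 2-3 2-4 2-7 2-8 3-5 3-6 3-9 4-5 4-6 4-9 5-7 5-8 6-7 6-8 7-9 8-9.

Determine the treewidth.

A width-4 tree decomposition is:
Bags: B1 = {3, 4, 5, 7, 8}  B2 = {3, 4, 7, 8, 9}  B3 = {1, 3, 4, 7, 8}  B4 = {3, 4, 6, 7, 8}  B5 = {2, 3, 4, 7, 8}
Tree: B1–B2, B2–B3, B3–B4, B4–B5
Every bag has size at most 5, so the width is 5 − 1 = 4 and tw(G) ≤ 4. For the lower bound: the 5 vertex sets {5,7}, {3,9}, {1,8}, {4}, {6} are disjoint, each induces a connected subgraph, and every pair is joined by at least one edge of G. Contracting each set to a single vertex therefore yields K_{5} as a minor, and since treewidth is minor-monotone, tw(G) ≥ tw(K_{5}) = 4. Therefore the treewidth is 4.

4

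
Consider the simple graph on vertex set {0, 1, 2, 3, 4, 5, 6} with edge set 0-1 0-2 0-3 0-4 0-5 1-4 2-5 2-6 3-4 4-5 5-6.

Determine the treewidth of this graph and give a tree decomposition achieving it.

Each bag holds 3 vertices, so the decomposition has width 2, which upper-bounds the treewidth. On the other hand G contains the 3-clique {0, 2, 5}. A clique must lie in a single bag of any decomposition, so no decomposition can have width below 2. The upper and lower bounds meet at 2, so that is the treewidth.

Treewidth 2.
One optimal decomposition is:
Bags: B1 = {0, 4, 5}  B2 = {0, 2, 5}  B3 = {2, 5, 6}  B4 = {0, 3, 4}  B5 = {0, 1, 4}
Tree: B1–B2, B2–B3, B1–B4, B1–B5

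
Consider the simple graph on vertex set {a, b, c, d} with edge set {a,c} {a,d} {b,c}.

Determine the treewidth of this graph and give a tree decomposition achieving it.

Every bag has size at most 2, so the width is 2 − 1 = 1 and tw(G) ≤ 1. G has an edge, so its treewidth is at least 1. Hence tw(G) = 1 exactly.

Treewidth 1.
Bags: B1 = {b, c}  B2 = {a, c}  B3 = {a, d}
Tree: B1–B2, B2–B3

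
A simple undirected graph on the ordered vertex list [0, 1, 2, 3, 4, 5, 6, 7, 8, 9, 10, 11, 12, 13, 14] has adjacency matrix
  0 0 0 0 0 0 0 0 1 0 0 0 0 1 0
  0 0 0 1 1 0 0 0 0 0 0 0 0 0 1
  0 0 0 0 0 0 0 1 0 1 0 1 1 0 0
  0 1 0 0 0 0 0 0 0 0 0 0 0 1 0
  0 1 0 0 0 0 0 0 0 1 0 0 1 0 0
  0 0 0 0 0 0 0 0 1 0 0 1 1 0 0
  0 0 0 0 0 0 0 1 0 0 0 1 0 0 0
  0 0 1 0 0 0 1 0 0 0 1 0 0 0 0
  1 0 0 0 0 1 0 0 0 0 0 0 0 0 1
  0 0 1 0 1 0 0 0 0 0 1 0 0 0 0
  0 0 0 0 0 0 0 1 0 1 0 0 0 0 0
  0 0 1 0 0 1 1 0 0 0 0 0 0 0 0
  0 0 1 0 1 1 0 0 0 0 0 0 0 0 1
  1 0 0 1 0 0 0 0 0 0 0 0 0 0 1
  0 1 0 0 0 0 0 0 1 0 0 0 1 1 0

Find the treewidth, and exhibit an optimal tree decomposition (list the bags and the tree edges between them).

The largest bag has 4 vertices, giving width 3; this decomposition certifies tw(G) ≤ 3. For the lower bound: the 4 vertex sets {0,3,13}, {1}, {14}, {4,5,8,12} are disjoint, each induces a connected subgraph, and every pair is joined by at least one edge of G. Contracting each set to a single vertex therefore yields K_{4} as a minor, and since treewidth is minor-monotone, tw(G) ≥ tw(K_{4}) = 3. The upper and lower bounds meet at 3, so that is the treewidth.

Treewidth 3.
One optimal decomposition is:
Bags: B1 = {0, 1, 3, 13}  B2 = {0, 1, 13, 14}  B3 = {0, 1, 8, 14}  B4 = {1, 4, 8, 14}  B5 = {4, 8, 12, 14}  B6 = {4, 5, 8, 12}  B7 = {4, 5, 9, 12}  B8 = {2, 5, 9, 12}  B9 = {2, 5, 9, 11}  B10 = {2, 9, 10, 11}  B11 = {2, 7, 10, 11}  B12 = {6, 7, 10, 11}
Tree: B1–B2, B2–B3, B3–B4, B4–B5, B5–B6, B6–B7, B7–B8, B8–B9, B9–B10, B10–B11, B11–B12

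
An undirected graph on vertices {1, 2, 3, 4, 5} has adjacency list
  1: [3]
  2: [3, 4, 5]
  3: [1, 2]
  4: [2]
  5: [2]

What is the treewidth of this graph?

A width-1 tree decomposition is:
Bags: B1 = {2, 3}  B2 = {2, 5}  B3 = {2, 4}  B4 = {1, 3}
Tree: B1–B2, B2–B3, B1–B4
Each bag holds 2 vertices, so the decomposition has width 1, which upper-bounds the treewidth. Any graph with an edge has treewidth ≥ 1, and G has the edge 2–3. The upper and lower bounds meet at 1, so that is the treewidth.

1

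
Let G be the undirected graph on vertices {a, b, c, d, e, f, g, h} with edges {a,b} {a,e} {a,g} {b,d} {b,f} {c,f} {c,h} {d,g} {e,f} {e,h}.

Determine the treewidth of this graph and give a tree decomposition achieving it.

Every bag has size at most 3, so the width is 3 − 1 = 2 and tw(G) ≤ 2. The edges g–d–b–a–g form a cycle, so G is not a tree and its treewidth is at least 2. The upper and lower bounds meet at 2, so that is the treewidth.

Treewidth 2.
One such decomposition:
Bags: B1 = {a, d, g}  B2 = {a, b, d}  B3 = {a, b, e}  B4 = {b, e, f}  B5 = {e, f, h}  B6 = {c, f, h}
Tree: B1–B2, B2–B3, B3–B4, B4–B5, B5–B6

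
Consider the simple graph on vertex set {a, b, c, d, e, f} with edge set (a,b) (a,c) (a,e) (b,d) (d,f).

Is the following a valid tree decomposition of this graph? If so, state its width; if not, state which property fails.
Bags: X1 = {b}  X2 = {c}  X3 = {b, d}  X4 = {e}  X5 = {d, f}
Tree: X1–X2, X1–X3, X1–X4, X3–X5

No — vertex a appears in no bag.

A tree decomposition must satisfy three properties: every vertex lies in some bag; for every edge, both endpoints lie together in some bag; and for every vertex, the bags containing it form a connected subtree. Here vertex a appears in no bag, so the decomposition is invalid.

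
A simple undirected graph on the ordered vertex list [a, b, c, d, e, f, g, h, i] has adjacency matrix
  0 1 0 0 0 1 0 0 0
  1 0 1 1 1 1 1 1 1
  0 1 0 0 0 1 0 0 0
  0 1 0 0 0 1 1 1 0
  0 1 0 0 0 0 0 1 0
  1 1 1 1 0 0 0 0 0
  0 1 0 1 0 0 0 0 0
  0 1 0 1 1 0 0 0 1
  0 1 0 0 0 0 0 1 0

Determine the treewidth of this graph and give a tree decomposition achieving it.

Treewidth 2.
Bags: B1 = {b, d, f}  B2 = {b, d, g}  B3 = {b, d, h}  B4 = {b, e, h}  B5 = {b, h, i}  B6 = {b, c, f}  B7 = {a, b, f}
Tree: B1–B2, B1–B3, B3–B4, B3–B5, B1–B6, B1–B7

Each bag holds 3 vertices, so the decomposition has width 2, which upper-bounds the treewidth. On the other hand G contains the 3-clique {b, d, g}. A clique must lie in a single bag of any decomposition, so no decomposition can have width below 2. Therefore the treewidth is 2.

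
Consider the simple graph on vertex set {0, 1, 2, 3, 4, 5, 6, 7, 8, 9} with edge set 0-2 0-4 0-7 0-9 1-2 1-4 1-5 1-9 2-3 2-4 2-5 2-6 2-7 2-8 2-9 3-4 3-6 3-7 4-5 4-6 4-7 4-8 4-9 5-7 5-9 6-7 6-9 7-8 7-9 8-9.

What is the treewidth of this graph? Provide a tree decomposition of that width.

Treewidth 4.
Bags: B1 = {2, 4, 6, 7, 9}  B2 = {2, 4, 7, 8, 9}  B3 = {2, 4, 5, 7, 9}  B4 = {2, 3, 4, 6, 7}  B5 = {1, 2, 4, 5, 9}  B6 = {0, 2, 4, 7, 9}
Tree: B1–B2, B1–B3, B1–B4, B3–B5, B2–B6

Each bag holds 5 vertices, so the decomposition has width 4, which upper-bounds the treewidth. On the other hand G contains the 5-clique {1, 2, 4, 5, 9}. A clique must lie in a single bag of any decomposition, so no decomposition can have width below 4. The upper and lower bounds meet at 4, so that is the treewidth.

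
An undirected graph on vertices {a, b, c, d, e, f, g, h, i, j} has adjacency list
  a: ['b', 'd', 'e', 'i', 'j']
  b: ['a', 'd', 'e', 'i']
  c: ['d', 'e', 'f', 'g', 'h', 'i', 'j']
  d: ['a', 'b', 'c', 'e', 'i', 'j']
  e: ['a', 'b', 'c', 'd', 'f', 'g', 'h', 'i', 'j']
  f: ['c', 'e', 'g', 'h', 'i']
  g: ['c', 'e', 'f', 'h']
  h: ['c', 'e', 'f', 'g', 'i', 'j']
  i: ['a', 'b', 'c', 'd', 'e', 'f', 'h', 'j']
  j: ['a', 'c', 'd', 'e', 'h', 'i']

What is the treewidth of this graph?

4

A width-4 tree decomposition is:
Bags: B1 = {c, e, f, h, i}  B2 = {c, e, h, i, j}  B3 = {c, e, f, g, h}  B4 = {c, d, e, i, j}  B5 = {a, d, e, i, j}  B6 = {a, b, d, e, i}
Tree: B1–B2, B1–B3, B2–B4, B4–B5, B5–B6
Each bag holds 5 vertices, so the decomposition has width 4, which upper-bounds the treewidth. Conversely, {c, e, f, g, h} is a clique of size 5, and the vertices of any clique must share a bag in every tree decomposition; so some bag has ≥ 5 vertices and tw(G) ≥ 4. Combining the bounds, tw(G) = 4.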